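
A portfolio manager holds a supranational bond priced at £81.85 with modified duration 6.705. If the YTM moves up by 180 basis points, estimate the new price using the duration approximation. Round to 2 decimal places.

£71.97

Duration approximation: ΔP/P ≈ -D_mod · Δy = -6.705 × (+0.018) = -0.120690.
New price ≈ 81.85 × (1 - 0.120690) = 71.9715235.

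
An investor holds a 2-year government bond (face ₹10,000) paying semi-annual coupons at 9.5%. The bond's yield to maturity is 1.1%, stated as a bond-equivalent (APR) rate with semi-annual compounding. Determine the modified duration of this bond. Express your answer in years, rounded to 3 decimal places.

Periodic yield y = 0.0055. First find Macaulay duration:
  t   CF        PV=CF/(1+0.0055)^t    t·PV
  1       475.00       472.4018       472.4018
  2       475.00       469.8178       939.6356
  3       475.00       467.2479     1,401.7438
  4    10,475.00    10,247.6842    40,990.7367
  Σ                 11,657.1517    43,804.5178
P = 11,657.1517; Macaulay duration = 43,804.5178 / 11,657.1517 = 3.75774 half-year periods = 1.87887 years.
Modified duration = D_Mac / (1 + y) = 1.87887 / 1.0055 = 1.86859 years.

1.869 years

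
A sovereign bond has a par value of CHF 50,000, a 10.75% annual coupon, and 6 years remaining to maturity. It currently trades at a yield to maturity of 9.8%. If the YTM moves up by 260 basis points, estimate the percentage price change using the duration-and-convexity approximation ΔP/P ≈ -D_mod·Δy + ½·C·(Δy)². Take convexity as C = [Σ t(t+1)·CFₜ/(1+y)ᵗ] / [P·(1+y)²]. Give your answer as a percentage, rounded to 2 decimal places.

With y = 0.098:
  t   CF        PV=CF/(1+0.098)^t    t·PV        t(t+1)·PV
  1     5,375.00     4,895.2641     4,895.2641       9,790.5282
  2     5,375.00     4,458.3462     8,916.6924      26,750.0771
  3     5,375.00     4,060.4246    12,181.2737      48,725.0950
  4     5,375.00     3,698.0187    14,792.0750      73,960.3749
  5     5,375.00     3,367.9588    16,839.7939     101,038.7635
  6    55,375.00    31,600.9180   189,605.5078   1,327,238.5547
  Σ                 52,080.9304   247,230.6070   1,587,503.3934
P = 52,080.9304; D_Mac = 4.74705 yrs; D_mod = 4.32336 yrs; C = 25.28315.
Duration effect: -4.32336 × (+0.026) = -0.112407
Convexity effect: 0.5 × 25.28315 × (0.026)² = +0.0085457
ΔP/P ≈ -0.112407 + 0.0085457 = -0.103862 = -10.3862%.

-10.39%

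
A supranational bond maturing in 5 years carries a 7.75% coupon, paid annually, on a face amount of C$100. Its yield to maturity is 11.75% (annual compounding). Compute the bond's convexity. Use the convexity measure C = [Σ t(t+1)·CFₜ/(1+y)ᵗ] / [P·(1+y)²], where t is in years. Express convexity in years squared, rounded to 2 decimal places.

With y = 0.1175:
  t   CF        PV=CF/(1+0.1175)^t    t·PV        t(t+1)·PV
  1         7.75         6.9351         6.9351          13.8702
  2         7.75         6.2059        12.4119          37.2356
  3         7.75         5.5534        16.6602          66.6408
  4         7.75         4.9695        19.8779          99.3897
  5       107.75        61.8272       309.1360       1,854.8162
  Σ                     85.4911       365.0212       2,071.9525
P = 85.4911.
Convexity = Σ t(t+1)·PV / [P·(1+y)²] = 2,071.9525 / (85.4911 × 1.248806) = 19.40723.

19.41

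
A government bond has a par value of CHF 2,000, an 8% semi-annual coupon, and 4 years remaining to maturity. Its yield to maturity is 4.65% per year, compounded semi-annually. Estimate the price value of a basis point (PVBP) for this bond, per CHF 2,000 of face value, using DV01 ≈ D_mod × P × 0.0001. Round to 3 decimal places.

Periodic yield y = 0.02325.
  t   CF        PV=CF/(1+0.02325)^t    t·PV
  1        80.00        78.1823        78.1823
  2        80.00        76.4058       152.8117
  3        80.00        74.6698       224.0093
  4        80.00        72.9731       291.8925
  5        80.00        71.3151       356.5753
  6        80.00        69.6947       418.1679
  7        80.00        68.1111       476.7775
  8     2,080.00     1,730.6502    13,845.2020
  Σ                  2,242.0020    15,843.6184
P = 2,242.0020; D_Mac = 7.06673 half-year periods = 3.53336 yrs; D_mod = 3.45308 yrs.
DV01 ≈ 3.45308 × 2,242.0020 × 0.0001 = 0.774181.

CHF 0.774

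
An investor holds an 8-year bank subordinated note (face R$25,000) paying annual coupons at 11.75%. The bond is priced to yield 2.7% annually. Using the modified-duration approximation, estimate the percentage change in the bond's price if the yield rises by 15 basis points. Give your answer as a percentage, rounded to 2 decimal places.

-0.90%

Periodic yield y = 0.027. Modified duration first:
  t   CF        PV=CF/(1+0.027)^t    t·PV
  1     2,937.50     2,860.2726     2,860.2726
  2     2,937.50     2,785.0756     5,570.1512
  3     2,937.50     2,711.8555     8,135.5665
  4     2,937.50     2,640.5604    10,562.2415
  5     2,937.50     2,571.1396    12,855.6980
  6     2,937.50     2,503.5439    15,021.2635
  7     2,937.50     2,437.7253    17,064.0773
  8    27,937.50    22,574.8042   180,598.4334
  Σ                 41,084.9771   252,667.7040
P = 41,084.9771; D_Mac = 6.14988 yrs; D_mod = 6.14988/(1+0.027) = 5.98820 yrs.
ΔP/P ≈ -D_mod · Δy = -5.98820 × (+0.0015) = -0.008982 = -0.8982%.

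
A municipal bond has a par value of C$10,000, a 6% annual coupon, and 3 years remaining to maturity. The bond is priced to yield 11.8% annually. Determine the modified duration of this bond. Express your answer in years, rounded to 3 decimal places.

2.522 years

Periodic yield y = 0.118. First find Macaulay duration:
  t   CF        PV=CF/(1+0.118)^t    t·PV
  1       600.00       536.6726       536.6726
  2       600.00       480.0292       960.0584
  3    10,600.00     7,585.4344    22,756.3031
  Σ                  8,602.1362    24,253.0341
P = 8,602.1362; Macaulay duration = 24,253.0341 / 8,602.1362 = 2.81942 years.
Modified duration = D_Mac / (1 + y) = 2.81942 / 1.118 = 2.52184 years.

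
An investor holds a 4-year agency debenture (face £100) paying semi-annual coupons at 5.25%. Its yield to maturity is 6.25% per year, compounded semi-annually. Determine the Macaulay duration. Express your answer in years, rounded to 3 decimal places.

Periodic yield y = 0.03125. Discount each cash flow and weight by its period:
  t   CF        PV=CF/(1+0.03125)^t    t·PV
  1        2.625         2.5455         2.5455
  2        2.625         2.4683         4.9366
  3        2.625         2.3935         7.1806
  4        2.625         2.3210         9.2840
  5        2.625         2.2507        11.2533
  6        2.625         2.1825        13.0947
  7        2.625         2.1163        14.8142
  8      102.625        80.2309       641.8469
  Σ                     96.5086       704.9558
Price P = Σ PV = 96.5086.
Macaulay duration = Σ(t·PV) / P = 704.9558 / 96.5086 = 7.30459 half-year periods.
In years: 7.30459 / 2 = 3.65230 years.

3.652 years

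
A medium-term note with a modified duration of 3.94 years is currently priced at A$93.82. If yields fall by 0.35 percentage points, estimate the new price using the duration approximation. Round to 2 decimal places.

A$95.11

Duration approximation: ΔP/P ≈ -D_mod · Δy = -3.94 × (-0.0035) = +0.013790.
New price ≈ 93.82 × (1 + 0.013790) = 95.1137778.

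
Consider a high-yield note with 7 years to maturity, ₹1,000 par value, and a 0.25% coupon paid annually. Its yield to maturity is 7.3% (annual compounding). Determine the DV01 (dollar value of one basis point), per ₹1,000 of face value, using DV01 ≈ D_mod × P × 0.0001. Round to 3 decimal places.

₹0.403

Periodic yield y = 0.073.
  t   CF        PV=CF/(1+0.073)^t    t·PV
  1         2.50         2.3299         2.3299
  2         2.50         2.1714         4.3428
  3         2.50         2.0237         6.0710
  4         2.50         1.8860         7.5440
  5         2.50         1.7577         8.7884
  6         2.50         1.6381         9.8286
  7     1,002.50       612.1901     4,285.3310
  Σ                    623.9969     4,324.2358
P = 623.9969; D_Mac = 6.92990 yrs; D_mod = 6.45843 yrs.
DV01 ≈ 6.45843 × 623.9969 × 0.0001 = 0.403004.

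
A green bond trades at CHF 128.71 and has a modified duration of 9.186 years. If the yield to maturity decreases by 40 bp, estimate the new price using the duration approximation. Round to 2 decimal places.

CHF 133.44

Duration approximation: ΔP/P ≈ -D_mod · Δy = -9.186 × (-0.004) = +0.036744.
New price ≈ 128.71 × (1 + 0.036744) = 133.43932024.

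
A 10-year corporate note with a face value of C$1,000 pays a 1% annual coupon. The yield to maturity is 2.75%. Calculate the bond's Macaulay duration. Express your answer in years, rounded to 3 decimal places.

9.519 years

Periodic yield y = 0.0275. Discount each cash flow and weight by its year:
  t   CF        PV=CF/(1+0.0275)^t    t·PV
  1        10.00         9.7324         9.7324
  2        10.00         9.4719        18.9438
  3        10.00         9.2184        27.6551
  4        10.00         8.9717        35.8866
  5        10.00         8.7315        43.6577
  6        10.00         8.4978        50.9871
  7        10.00         8.2704        57.8929
  8        10.00         8.0491        64.3925
  9        10.00         7.8336        70.5027
  10    1,010.00       770.0219     7,700.2188
  Σ                    848.7987     8,079.8697
Price P = Σ PV = 848.7987.
Macaulay duration = Σ(t·PV) / P = 8,079.8697 / 848.7987 = 9.51918 years.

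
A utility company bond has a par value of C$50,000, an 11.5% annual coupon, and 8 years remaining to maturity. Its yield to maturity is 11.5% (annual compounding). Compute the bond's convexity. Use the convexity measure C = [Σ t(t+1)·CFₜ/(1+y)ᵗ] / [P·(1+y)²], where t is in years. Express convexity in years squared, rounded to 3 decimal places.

35.691

With y = 0.115:
  t   CF        PV=CF/(1+0.115)^t    t·PV        t(t+1)·PV
  1     5,750.00     5,156.9507     5,156.9507      10,313.9013
  2     5,750.00     4,625.0679     9,250.1357      27,750.4072
  3     5,750.00     4,148.0429    12,444.1288      49,776.5152
  4     5,750.00     3,720.2179    14,880.8715      74,404.3575
  5     5,750.00     3,336.5183    16,682.5914     100,095.5482
  6     5,750.00     2,992.3931    17,954.3584     125,680.5090
  7     5,750.00     2,683.7606    18,786.3242     150,290.5937
  8    55,750.00    23,337.0487   186,696.3897   1,680,267.5070
  Σ                 50,000.0000   281,851.7504   2,218,579.3390
P = 50,000.0000.
Convexity = Σ t(t+1)·PV / [P·(1+y)²] = 2,218,579.3390 / (50,000.0000 × 1.243225) = 35.69071.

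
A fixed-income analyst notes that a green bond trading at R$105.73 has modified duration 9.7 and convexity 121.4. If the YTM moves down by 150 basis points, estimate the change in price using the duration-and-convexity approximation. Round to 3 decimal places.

+R$16.828

Duration effect: -D_mod·Δy = -9.7 × (-0.015) = +0.145500
Convexity effect: ½·C·(Δy)² = 0.5 × 121.4 × (-0.015)² = +0.0136575
ΔP/P ≈ +0.145500 + 0.0136575 = +0.1591575
ΔP ≈ 105.73 × (+0.1591575) = +16.827722475.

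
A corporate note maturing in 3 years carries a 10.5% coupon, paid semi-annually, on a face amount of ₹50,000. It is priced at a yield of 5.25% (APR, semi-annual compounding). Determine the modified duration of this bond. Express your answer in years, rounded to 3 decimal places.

Periodic yield y = 0.02625. First find Macaulay duration:
  t   CF        PV=CF/(1+0.02625)^t    t·PV
  1     2,625.00     2,557.8563     2,557.8563
  2     2,625.00     2,492.4300     4,984.8600
  3     2,625.00     2,428.6772     7,286.0316
  4     2,625.00     2,366.5551     9,466.2205
  5     2,625.00     2,306.0221    11,530.1103
  6    52,625.00    45,047.7483   270,286.4900
  Σ                 57,199.2890   306,111.5687
P = 57,199.2890; Macaulay duration = 306,111.5687 / 57,199.2890 = 5.35167 half-year periods = 2.67583 years.
Modified duration = D_Mac / (1 + y) = 2.67583 / 1.02625 = 2.60739 years.

2.607 years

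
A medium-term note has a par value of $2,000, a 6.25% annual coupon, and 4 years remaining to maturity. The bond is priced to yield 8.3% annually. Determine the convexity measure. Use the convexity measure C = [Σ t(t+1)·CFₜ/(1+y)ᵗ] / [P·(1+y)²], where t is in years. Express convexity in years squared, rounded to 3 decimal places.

With y = 0.083:
  t   CF        PV=CF/(1+0.083)^t    t·PV        t(t+1)·PV
  1       125.00       115.4201       115.4201         230.8403
  2       125.00       106.5744       213.1489         639.4467
  3       125.00        98.4067       295.2201       1,180.8803
  4     2,125.00     1,544.7034     6,178.8137      30,894.0684
  Σ                  1,865.1047     6,802.6028      32,945.2357
P = 1,865.1047.
Convexity = Σ t(t+1)·PV / [P·(1+y)²] = 32,945.2357 / (1,865.1047 × 1.172889) = 15.06026.

15.060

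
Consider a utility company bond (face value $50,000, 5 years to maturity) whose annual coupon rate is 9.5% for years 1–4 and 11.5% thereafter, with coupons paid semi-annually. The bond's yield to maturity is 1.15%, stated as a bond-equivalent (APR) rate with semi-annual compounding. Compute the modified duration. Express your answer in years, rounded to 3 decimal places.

Periodic yield y = 0.00575. First find Macaulay duration:
  t   CF        PV=CF/(1+0.00575)^t    t·PV
  1     2,375.00     2,361.4218     2,361.4218
  2     2,375.00     2,347.9213     4,695.8426
  3     2,375.00     2,334.4979     7,003.4937
  4     2,375.00     2,321.1513     9,284.6052
  5     2,375.00     2,307.8810    11,539.4049
  6     2,375.00     2,294.6865    13,768.1192
  7     2,375.00     2,281.5675    15,970.9726
  8     2,375.00     2,268.5235    18,148.1881
  9     2,875.00     2,730.4076    24,573.6680
  10   52,875.00    49,928.6666   499,286.6661
  Σ                 71,176.7250   606,632.3822
P = 71,176.7250; Macaulay duration = 606,632.3822 / 71,176.7250 = 8.52290 half-year periods = 4.26145 years.
Modified duration = D_Mac / (1 + y) = 4.26145 / 1.00575 = 4.23709 years.

4.237 years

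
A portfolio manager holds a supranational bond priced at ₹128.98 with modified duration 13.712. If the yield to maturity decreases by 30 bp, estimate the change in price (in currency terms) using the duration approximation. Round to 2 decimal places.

+₹5.31

Duration approximation: ΔP/P ≈ -D_mod · Δy = -13.712 × (-0.003) = +0.041136.
ΔP ≈ 128.98 × (+0.041136) = +5.30572128.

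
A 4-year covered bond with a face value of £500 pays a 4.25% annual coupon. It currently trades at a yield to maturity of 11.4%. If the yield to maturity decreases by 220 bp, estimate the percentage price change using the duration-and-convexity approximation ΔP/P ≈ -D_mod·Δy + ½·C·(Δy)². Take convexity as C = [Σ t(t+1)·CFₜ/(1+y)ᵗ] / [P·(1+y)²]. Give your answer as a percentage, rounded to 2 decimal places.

With y = 0.114:
  t   CF        PV=CF/(1+0.114)^t    t·PV        t(t+1)·PV
  1        21.25        19.0754        19.0754          38.1508
  2        21.25        17.1233        34.2467         102.7401
  3        21.25        15.3710        46.1131         184.4525
  4       521.25       338.4584     1,353.8336       6,769.1681
  Σ                    390.0282     1,453.2688       7,094.5115
P = 390.0282; D_Mac = 3.72606 yrs; D_mod = 3.34476 yrs; C = 14.65737.
Duration effect: -3.34476 × (-0.022) = +0.073585
Convexity effect: 0.5 × 14.65737 × (-0.022)² = +0.0035471
ΔP/P ≈ +0.073585 + 0.0035471 = +0.077132 = +7.7132%.

+7.71%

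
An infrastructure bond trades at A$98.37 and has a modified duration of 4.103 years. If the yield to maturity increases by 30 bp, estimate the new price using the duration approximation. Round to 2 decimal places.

Duration approximation: ΔP/P ≈ -D_mod · Δy = -4.103 × (+0.003) = -0.012309.
New price ≈ 98.37 × (1 - 0.012309) = 97.15916367.

A$97.16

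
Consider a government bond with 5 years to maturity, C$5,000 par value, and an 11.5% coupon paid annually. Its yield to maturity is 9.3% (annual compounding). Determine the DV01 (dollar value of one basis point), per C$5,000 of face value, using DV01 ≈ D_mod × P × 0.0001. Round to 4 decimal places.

C$2.0394

Periodic yield y = 0.093.
  t   CF        PV=CF/(1+0.093)^t    t·PV
  1       575.00       526.0750       526.0750
  2       575.00       481.3129       962.6258
  3       575.00       440.3595     1,321.0785
  4       575.00       402.8907     1,611.5626
  5     5,575.00     3,573.9137    17,869.5685
  Σ                  5,424.5518    22,290.9105
P = 5,424.5518; D_Mac = 4.10926 yrs; D_mod = 3.75962 yrs.
DV01 ≈ 3.75962 × 5,424.5518 × 0.0001 = 2.039425.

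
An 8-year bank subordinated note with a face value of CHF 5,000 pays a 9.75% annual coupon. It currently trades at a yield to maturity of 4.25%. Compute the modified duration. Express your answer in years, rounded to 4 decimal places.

Periodic yield y = 0.0425. First find Macaulay duration:
  t   CF        PV=CF/(1+0.0425)^t    t·PV
  1       487.50       467.6259       467.6259
  2       487.50       448.5620       897.1240
  3       487.50       430.2753     1,290.8259
  4       487.50       412.7341     1,650.9365
  5       487.50       395.9080     1,979.5401
  6       487.50       379.7679     2,278.6073
  7       487.50       364.2857     2,550.0002
  8     5,487.50     3,933.3811    31,467.0486
  Σ                  6,832.5401    42,581.7086
P = 6,832.5401; Macaulay duration = 42,581.7086 / 6,832.5401 = 6.23219 years.
Modified duration = D_Mac / (1 + y) = 6.23219 / 1.0425 = 5.97812 years.

5.9781 years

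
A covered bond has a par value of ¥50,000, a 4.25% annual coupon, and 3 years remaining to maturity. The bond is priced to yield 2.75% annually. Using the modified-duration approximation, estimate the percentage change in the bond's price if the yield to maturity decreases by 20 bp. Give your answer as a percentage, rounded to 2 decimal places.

Periodic yield y = 0.0275. Modified duration first:
  t   CF        PV=CF/(1+0.0275)^t    t·PV
  1     2,125.00     2,068.1265     2,068.1265
  2     2,125.00     2,012.7752     4,025.5504
  3    52,125.00    48,050.7949   144,152.3846
  Σ                 52,131.6966   150,246.0616
P = 52,131.6966; D_Mac = 2.88205 yrs; D_mod = 2.88205/(1+0.0275) = 2.80491 yrs.
ΔP/P ≈ -D_mod · Δy = -2.80491 × (-0.002) = +0.005610 = +0.5610%.

+0.56%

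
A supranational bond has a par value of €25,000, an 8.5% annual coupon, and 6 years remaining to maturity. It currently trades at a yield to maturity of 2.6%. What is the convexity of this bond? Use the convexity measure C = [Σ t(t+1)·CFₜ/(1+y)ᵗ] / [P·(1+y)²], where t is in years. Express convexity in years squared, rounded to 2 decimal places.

31.89

With y = 0.026:
  t   CF        PV=CF/(1+0.026)^t    t·PV        t(t+1)·PV
  1     2,125.00     2,071.1501     2,071.1501       4,142.3002
  2     2,125.00     2,018.6648     4,037.3296      12,111.9889
  3     2,125.00     1,967.5096     5,902.5287      23,610.1148
  4     2,125.00     1,917.6506     7,670.6026      38,353.0129
  5     2,125.00     1,869.0552     9,345.2761      56,071.6563
  6    27,125.00    23,253.3529   139,520.1173     976,640.8208
  Σ                 33,097.3832   168,547.0043   1,110,929.8939
P = 33,097.3832.
Convexity = Σ t(t+1)·PV / [P·(1+y)²] = 1,110,929.8939 / (33,097.3832 × 1.052676) = 31.88587.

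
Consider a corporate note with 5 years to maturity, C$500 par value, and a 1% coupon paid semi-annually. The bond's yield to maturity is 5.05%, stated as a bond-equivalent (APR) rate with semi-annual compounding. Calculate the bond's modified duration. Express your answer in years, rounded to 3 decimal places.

4.755 years

Periodic yield y = 0.02525. First find Macaulay duration:
  t   CF        PV=CF/(1+0.02525)^t    t·PV
  1         2.50         2.4384         2.4384
  2         2.50         2.3784         4.7568
  3         2.50         2.3198         6.9594
  4         2.50         2.2627         9.0507
  5         2.50         2.2069        11.0347
  6         2.50         2.1526        12.9155
  7         2.50         2.0996        14.6970
  8         2.50         2.0479        16.3829
  9         2.50         1.9974        17.9769
  10      502.50       391.5960     3,915.9604
  Σ                    411.4997     4,012.1727
P = 411.4997; Macaulay duration = 4,012.1727 / 411.4997 = 9.75012 half-year periods = 4.87506 years.
Modified duration = D_Mac / (1 + y) = 4.87506 / 1.02525 = 4.75500 years.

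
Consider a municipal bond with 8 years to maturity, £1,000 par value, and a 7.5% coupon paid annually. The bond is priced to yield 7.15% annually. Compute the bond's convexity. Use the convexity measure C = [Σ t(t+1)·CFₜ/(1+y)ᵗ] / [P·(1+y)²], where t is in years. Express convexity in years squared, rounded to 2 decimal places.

With y = 0.0715:
  t   CF        PV=CF/(1+0.0715)^t    t·PV        t(t+1)·PV
  1        75.00        69.9953        69.9953         139.9907
  2        75.00        65.3246       130.6492         391.9477
  3        75.00        60.9656       182.8968         731.5870
  4        75.00        56.8974       227.5897       1,137.9484
  5        75.00        53.1007       265.5036       1,593.0215
  6        75.00        49.5574       297.3442       2,081.4094
  7        75.00        46.2505       323.7532       2,590.0256
  8     1,075.00       618.6871     4,949.4968      44,545.4712
  Σ                  1,020.7786     6,447.2288      53,211.4015
P = 1,020.7786.
Convexity = Σ t(t+1)·PV / [P·(1+y)²] = 53,211.4015 / (1,020.7786 × 1.148112) = 45.40344.

45.40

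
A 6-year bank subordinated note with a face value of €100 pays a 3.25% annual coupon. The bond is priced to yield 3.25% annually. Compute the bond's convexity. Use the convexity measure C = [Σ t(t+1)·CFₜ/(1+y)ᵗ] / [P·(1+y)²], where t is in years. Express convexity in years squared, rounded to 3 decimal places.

With y = 0.0325:
  t   CF        PV=CF/(1+0.0325)^t    t·PV        t(t+1)·PV
  1         3.25         3.1477         3.1477           6.2954
  2         3.25         3.0486         6.0972          18.2917
  3         3.25         2.9527         8.8580          35.4319
  4         3.25         2.8597        11.4389          57.1943
  5         3.25         2.7697        13.8485          83.0911
  6       103.25        85.2216       511.3296       3,579.3073
  Σ                    100.0000       554.7199       3,779.6117
P = 100.0000.
Convexity = Σ t(t+1)·PV / [P·(1+y)²] = 3,779.6117 / (100.0000 × 1.066056) = 35.45415.

35.454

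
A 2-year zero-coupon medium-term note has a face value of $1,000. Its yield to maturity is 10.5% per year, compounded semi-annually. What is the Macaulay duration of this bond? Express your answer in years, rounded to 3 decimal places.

A zero-coupon bond has a single cash flow at maturity, so its Macaulay duration equals its maturity: 2 years.
(Equivalently: 4 semi-annual periods ÷ 2 = 2 years.)

2.000 years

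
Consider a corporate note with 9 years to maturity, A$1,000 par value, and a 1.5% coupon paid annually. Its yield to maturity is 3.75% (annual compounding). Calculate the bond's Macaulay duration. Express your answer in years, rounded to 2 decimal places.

Periodic yield y = 0.0375. Discount each cash flow and weight by its year:
  t   CF        PV=CF/(1+0.0375)^t    t·PV
  1        15.00        14.4578        14.4578
  2        15.00        13.9353        27.8705
  3        15.00        13.4316        40.2947
  4        15.00        12.9461        51.7844
  5        15.00        12.4782        62.3908
  6        15.00        12.0271        72.1629
  7        15.00        11.5924        81.1470
  8        15.00        11.1734        89.3874
  9     1,015.00       728.7408     6,558.6673
  Σ                    830.7827     6,998.1629
Price P = Σ PV = 830.7827.
Macaulay duration = Σ(t·PV) / P = 6,998.1629 / 830.7827 = 8.42358 years.

8.42 years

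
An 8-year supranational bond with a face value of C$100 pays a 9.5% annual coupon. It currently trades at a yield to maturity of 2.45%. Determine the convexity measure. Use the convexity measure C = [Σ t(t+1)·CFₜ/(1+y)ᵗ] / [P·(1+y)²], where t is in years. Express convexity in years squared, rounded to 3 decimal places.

49.921

With y = 0.0245:
  t   CF        PV=CF/(1+0.0245)^t    t·PV        t(t+1)·PV
  1         9.50         9.2728         9.2728          18.5456
  2         9.50         9.0511        18.1021          54.3064
  3         9.50         8.8346        26.5039         106.0154
  4         9.50         8.6233        34.4934         172.4669
  5         9.50         8.4171        42.0856         252.5138
  6         9.50         8.2158        49.2950         345.0652
  7         9.50         8.0194        56.1355         449.0843
  8       109.50        90.2232       721.7859       6,496.0733
  Σ                    150.6574       957.6743       7,894.0708
P = 150.6574.
Convexity = Σ t(t+1)·PV / [P·(1+y)²] = 7,894.0708 / (150.6574 × 1.049600) = 49.92138.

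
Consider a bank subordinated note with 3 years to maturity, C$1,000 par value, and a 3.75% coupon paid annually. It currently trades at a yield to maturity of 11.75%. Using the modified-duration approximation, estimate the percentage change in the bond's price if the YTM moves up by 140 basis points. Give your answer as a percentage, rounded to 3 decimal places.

Periodic yield y = 0.1175. Modified duration first:
  t   CF        PV=CF/(1+0.1175)^t    t·PV
  1        37.50        33.5570        33.5570
  2        37.50        30.0287        60.0574
  3     1,037.50       743.4393     2,230.3179
  Σ                    807.0250     2,323.9323
P = 807.0250; D_Mac = 2.87963 yrs; D_mod = 2.87963/(1+0.1175) = 2.57685 yrs.
ΔP/P ≈ -D_mod · Δy = -2.57685 × (+0.014) = -0.036076 = -3.6076%.

-3.608%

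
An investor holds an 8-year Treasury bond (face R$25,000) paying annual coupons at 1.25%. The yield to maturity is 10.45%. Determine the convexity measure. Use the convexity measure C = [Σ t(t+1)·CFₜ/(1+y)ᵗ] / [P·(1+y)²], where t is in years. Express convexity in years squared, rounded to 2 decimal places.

54.13

With y = 0.1045:
  t   CF        PV=CF/(1+0.1045)^t    t·PV        t(t+1)·PV
  1       312.50       282.9335       282.9335         565.8669
  2       312.50       256.1643       512.3286       1,536.9857
  3       312.50       231.9278       695.7835       2,783.1339
  4       312.50       209.9845       839.9378       4,199.6891
  5       312.50       190.1172       950.5860       5,703.5161
  6       312.50       172.1297     1,032.7779       7,229.4455
  7       312.50       155.8440     1,090.9077       8,727.2619
  8    25,312.50    11,429.0275    91,432.2203     822,889.9823
  Σ                 12,928.1284    96,837.4753     853,635.8815
P = 12,928.1284.
Convexity = Σ t(t+1)·PV / [P·(1+y)²] = 853,635.8815 / (12,928.1284 × 1.219920) = 54.12595.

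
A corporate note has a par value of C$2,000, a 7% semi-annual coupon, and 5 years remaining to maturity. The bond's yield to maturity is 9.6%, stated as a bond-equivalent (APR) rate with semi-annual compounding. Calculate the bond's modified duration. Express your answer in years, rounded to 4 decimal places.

Periodic yield y = 0.048. First find Macaulay duration:
  t   CF        PV=CF/(1+0.048)^t    t·PV
  1        70.00        66.7939        66.7939
  2        70.00        63.7346       127.4693
  3        70.00        60.8155       182.4465
  4        70.00        58.0300       232.1202
  5        70.00        55.3722       276.8609
  6        70.00        52.8361       317.0163
  7        70.00        50.4161       352.9125
  8        70.00        48.1069       384.8556
  9        70.00        45.9036       413.1322
  10    2,070.00     1,295.2617    12,952.6169
  Σ                  1,797.2706    15,306.2241
P = 1,797.2706; Macaulay duration = 15,306.2241 / 1,797.2706 = 8.51637 half-year periods = 4.25819 years.
Modified duration = D_Mac / (1 + y) = 4.25819 / 1.048 = 4.06315 years.

4.0632 years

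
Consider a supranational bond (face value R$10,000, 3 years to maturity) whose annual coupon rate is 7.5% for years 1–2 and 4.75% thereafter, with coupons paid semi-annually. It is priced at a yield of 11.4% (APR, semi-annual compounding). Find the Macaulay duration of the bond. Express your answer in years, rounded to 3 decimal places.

Periodic yield y = 0.057. Discount each cash flow and weight by its period:
  t   CF        PV=CF/(1+0.057)^t    t·PV
  1       375.00       354.7777       354.7777
  2       375.00       335.6459       671.2917
  3       375.00       317.5458       952.6373
  4       375.00       300.4217     1,201.6869
  5       237.50       180.0067       900.0335
  6    10,237.50     7,340.8101    44,044.8608
  Σ                  8,829.2078    48,125.2878
Price P = Σ PV = 8,829.2078.
Macaulay duration = Σ(t·PV) / P = 48,125.2878 / 8,829.2078 = 5.45069 half-year periods.
In years: 5.45069 / 2 = 2.72535 years.

2.725 years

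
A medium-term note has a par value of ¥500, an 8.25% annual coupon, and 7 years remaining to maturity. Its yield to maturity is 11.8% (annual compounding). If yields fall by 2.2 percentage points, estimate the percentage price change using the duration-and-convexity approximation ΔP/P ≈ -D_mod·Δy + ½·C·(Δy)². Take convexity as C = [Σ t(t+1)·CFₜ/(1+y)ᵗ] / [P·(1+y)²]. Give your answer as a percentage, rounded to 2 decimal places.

+11.48%

With y = 0.118:
  t   CF        PV=CF/(1+0.118)^t    t·PV        t(t+1)·PV
  1        41.25        36.8962        36.8962          73.7925
  2        41.25        33.0020        66.0040         198.0120
  3        41.25        29.5188        88.5564         354.2255
  4        41.25        26.4032       105.6128         528.0642
  5        41.25        23.6165       118.0823         708.4940
  6        41.25        21.1239       126.7431         887.2018
  7       541.25       247.9164     1,735.4149      13,883.3193
  Σ                    418.4770     2,277.3098      16,633.1093
P = 418.4770; D_Mac = 5.44190 yrs; D_mod = 4.86753 yrs; C = 31.79935.
Duration effect: -4.86753 × (-0.022) = +0.107086
Convexity effect: 0.5 × 31.79935 × (-0.022)² = +0.0076954
ΔP/P ≈ +0.107086 + 0.0076954 = +0.114781 = +11.4781%.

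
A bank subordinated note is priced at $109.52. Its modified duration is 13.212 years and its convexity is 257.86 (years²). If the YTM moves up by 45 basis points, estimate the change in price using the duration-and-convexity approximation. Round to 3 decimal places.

-$6.225

Duration effect: -D_mod·Δy = -13.212 × (+0.0045) = -0.059454
Convexity effect: ½·C·(Δy)² = 0.5 × 257.86 × (0.0045)² = +0.0026108325
ΔP/P ≈ -0.059454 + 0.0026108325 = -0.0568431675
ΔP ≈ 109.52 × (-0.0568431675) = -6.2254637046.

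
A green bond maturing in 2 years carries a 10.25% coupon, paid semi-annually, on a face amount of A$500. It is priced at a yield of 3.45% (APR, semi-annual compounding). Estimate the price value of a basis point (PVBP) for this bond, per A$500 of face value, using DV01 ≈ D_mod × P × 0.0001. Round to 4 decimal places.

Periodic yield y = 0.01725.
  t   CF        PV=CF/(1+0.01725)^t    t·PV
  1       25.625        25.1905        25.1905
  2       25.625        24.7633        49.5266
  3       25.625        24.3434        73.0301
  4      525.625       490.8686     1,963.4743
  Σ                    565.1657     2,111.2214
P = 565.1657; D_Mac = 3.73558 half-year periods = 1.86779 yrs; D_mod = 1.83612 yrs.
DV01 ≈ 1.83612 × 565.1657 × 0.0001 = 0.103771.

A$0.1038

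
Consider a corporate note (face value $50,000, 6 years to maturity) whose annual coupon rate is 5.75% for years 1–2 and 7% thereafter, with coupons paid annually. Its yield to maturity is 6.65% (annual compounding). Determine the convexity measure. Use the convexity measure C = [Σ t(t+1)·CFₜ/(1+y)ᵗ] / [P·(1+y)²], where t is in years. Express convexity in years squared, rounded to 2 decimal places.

With y = 0.0665:
  t   CF        PV=CF/(1+0.0665)^t    t·PV        t(t+1)·PV
  1     2,875.00     2,695.7337     2,695.7337       5,391.4674
  2     2,875.00     2,527.6453     5,055.2906      15,165.8718
  3     3,500.00     2,885.2634     8,655.7902      34,623.1607
  4     3,500.00     2,705.3571    10,821.4286      54,107.1428
  5     3,500.00     2,536.6687    12,683.3434      76,100.0602
  6    53,500.00    36,357.0488   218,142.2929   1,526,996.0503
  Σ                 49,707.7170   258,053.8793   1,712,383.7531
P = 49,707.7170.
Convexity = Σ t(t+1)·PV / [P·(1+y)²] = 1,712,383.7531 / (49,707.7170 × 1.137422) = 30.28695.

30.29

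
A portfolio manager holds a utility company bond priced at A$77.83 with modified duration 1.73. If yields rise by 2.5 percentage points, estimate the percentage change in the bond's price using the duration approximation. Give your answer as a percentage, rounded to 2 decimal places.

Duration approximation: ΔP/P ≈ -D_mod · Δy = -1.73 × (+0.025) = -0.043250.
As a percentage: -4.3250%.

-4.33%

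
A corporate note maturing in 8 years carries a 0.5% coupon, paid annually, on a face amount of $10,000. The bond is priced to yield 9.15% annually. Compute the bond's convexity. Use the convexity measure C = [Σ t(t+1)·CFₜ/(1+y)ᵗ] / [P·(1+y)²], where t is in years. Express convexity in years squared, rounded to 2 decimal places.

58.39

With y = 0.0915:
  t   CF        PV=CF/(1+0.0915)^t    t·PV        t(t+1)·PV
  1        50.00        45.8085        45.8085          91.6170
  2        50.00        41.9684        83.9368         251.8105
  3        50.00        38.4502       115.3506         461.4026
  4        50.00        35.2270       140.9078         704.5390
  5        50.00        32.2739       161.3694         968.2167
  6        50.00        29.5684       177.4103       1,241.8721
  7        50.00        27.0897       189.6277       1,517.0219
  8    10,050.00     4,988.5708    39,908.5665     359,177.0985
  Σ                  5,238.9569    40,822.9778     364,413.5782
P = 5,238.9569.
Convexity = Σ t(t+1)·PV / [P·(1+y)²] = 364,413.5782 / (5,238.9569 × 1.191372) = 58.38513.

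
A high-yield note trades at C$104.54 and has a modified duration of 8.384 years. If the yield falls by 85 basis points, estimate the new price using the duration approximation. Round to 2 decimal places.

Duration approximation: ΔP/P ≈ -D_mod · Δy = -8.384 × (-0.0085) = +0.071264.
New price ≈ 104.54 × (1 + 0.071264) = 111.98993856.

C$111.99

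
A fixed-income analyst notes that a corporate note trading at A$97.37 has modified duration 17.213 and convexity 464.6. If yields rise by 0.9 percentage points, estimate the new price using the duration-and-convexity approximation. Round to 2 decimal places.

A$84.12

Duration effect: -D_mod·Δy = -17.213 × (+0.009) = -0.154917
Convexity effect: ½·C·(Δy)² = 0.5 × 464.6 × (0.009)² = +0.0188163
ΔP/P ≈ -0.154917 + 0.0188163 = -0.1361007
New price ≈ 97.37 × (1 - 0.1361007) = 84.117874841.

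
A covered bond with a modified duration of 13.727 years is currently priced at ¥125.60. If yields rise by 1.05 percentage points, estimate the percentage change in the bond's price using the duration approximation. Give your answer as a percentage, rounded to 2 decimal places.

-14.41%

Duration approximation: ΔP/P ≈ -D_mod · Δy = -13.727 × (+0.0105) = -0.1441335.
As a percentage: -14.41335%.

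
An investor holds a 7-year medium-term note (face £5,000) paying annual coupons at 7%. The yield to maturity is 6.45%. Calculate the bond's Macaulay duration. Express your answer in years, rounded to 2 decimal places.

5.79 years

Periodic yield y = 0.0645. Discount each cash flow and weight by its year:
  t   CF        PV=CF/(1+0.0645)^t    t·PV
  1       350.00       328.7929       328.7929
  2       350.00       308.8707       617.7414
  3       350.00       290.1557       870.4670
  4       350.00       272.5746     1,090.2984
  5       350.00       256.0588     1,280.2940
  6       350.00       240.5437     1,443.2624
  7     5,350.00     3,454.0938    24,178.6563
  Σ                  5,151.0901    29,809.5124
Price P = Σ PV = 5,151.0901.
Macaulay duration = Σ(t·PV) / P = 29,809.5124 / 5,151.0901 = 5.78703 years.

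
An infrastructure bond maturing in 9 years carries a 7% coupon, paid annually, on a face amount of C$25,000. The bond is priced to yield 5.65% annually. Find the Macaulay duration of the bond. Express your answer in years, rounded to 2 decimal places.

7.07 years

Periodic yield y = 0.0565. Discount each cash flow and weight by its year:
  t   CF        PV=CF/(1+0.0565)^t    t·PV
  1     1,750.00     1,656.4127     1,656.4127
  2     1,750.00     1,567.8303     3,135.6605
  3     1,750.00     1,483.9851     4,451.9553
  4     1,750.00     1,404.6239     5,618.4955
  5     1,750.00     1,329.5067     6,647.5337
  6     1,750.00     1,258.4068     7,550.4405
  7     1,750.00     1,191.1091     8,337.7636
  8     1,750.00     1,127.4104     9,019.2832
  9    26,750.00    16,311.6643   146,804.9783
  Σ                 27,330.9492   193,222.5234
Price P = Σ PV = 27,330.9492.
Macaulay duration = Σ(t·PV) / P = 193,222.5234 / 27,330.9492 = 7.06973 years.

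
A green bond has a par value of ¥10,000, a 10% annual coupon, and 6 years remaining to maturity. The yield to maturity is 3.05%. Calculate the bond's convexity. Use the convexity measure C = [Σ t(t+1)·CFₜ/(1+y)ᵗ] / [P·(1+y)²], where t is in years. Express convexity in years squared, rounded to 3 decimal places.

30.655

With y = 0.0305:
  t   CF        PV=CF/(1+0.0305)^t    t·PV        t(t+1)·PV
  1     1,000.00       970.4027       970.4027       1,940.8054
  2     1,000.00       941.6814     1,883.3629       5,650.0886
  3     1,000.00       913.8102     2,741.4307      10,965.7227
  4     1,000.00       886.7639     3,547.0557      17,735.2784
  5     1,000.00       860.5181     4,302.5906      25,815.5436
  6    11,000.00     9,185.5403    55,113.2420     385,792.6940
  Σ                 13,758.7167    68,558.0845     447,900.1327
P = 13,758.7167.
Convexity = Σ t(t+1)·PV / [P·(1+y)²] = 447,900.1327 / (13,758.7167 × 1.061930) = 30.65542.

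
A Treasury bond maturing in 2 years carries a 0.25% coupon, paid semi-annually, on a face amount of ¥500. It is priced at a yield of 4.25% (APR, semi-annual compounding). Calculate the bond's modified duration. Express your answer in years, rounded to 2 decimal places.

Periodic yield y = 0.02125. First find Macaulay duration:
  t   CF        PV=CF/(1+0.02125)^t    t·PV
  1        0.625         0.6120         0.6120
  2        0.625         0.5993         1.1985
  3        0.625         0.5868         1.7604
  4      500.625       460.2399     1,840.9596
  Σ                    462.0379     1,844.5304
P = 462.0379; Macaulay duration = 1,844.5304 / 462.0379 = 3.99216 half-year periods = 1.99608 years.
Modified duration = D_Mac / (1 + y) = 1.99608 / 1.02125 = 1.95455 years.

1.95 years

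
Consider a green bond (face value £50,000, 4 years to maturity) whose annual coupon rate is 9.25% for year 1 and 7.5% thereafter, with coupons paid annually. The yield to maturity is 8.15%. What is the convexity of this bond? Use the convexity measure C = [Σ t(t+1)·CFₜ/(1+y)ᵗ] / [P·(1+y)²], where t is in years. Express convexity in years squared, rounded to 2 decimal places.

14.60

With y = 0.0815:
  t   CF        PV=CF/(1+0.0815)^t    t·PV        t(t+1)·PV
  1     4,625.00     4,276.4679     4,276.4679       8,552.9357
  2     3,750.00     3,206.1085     6,412.2171      19,236.6512
  3     3,750.00     2,964.5016     8,893.5049      35,574.0198
  4    53,750.00    39,289.1265   157,156.5060     785,782.5301
  Σ                 49,736.2046   176,738.6959     849,146.1369
P = 49,736.2046.
Convexity = Σ t(t+1)·PV / [P·(1+y)²] = 849,146.1369 / (49,736.2046 × 1.169642) = 14.59677.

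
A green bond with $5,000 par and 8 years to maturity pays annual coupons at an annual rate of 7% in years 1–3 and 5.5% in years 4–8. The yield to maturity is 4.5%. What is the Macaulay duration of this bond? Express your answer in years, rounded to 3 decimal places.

Periodic yield y = 0.045. Discount each cash flow and weight by its year:
  t   CF        PV=CF/(1+0.045)^t    t·PV
  1       350.00       334.9282       334.9282
  2       350.00       320.5055       641.0110
  3       350.00       306.7038       920.1114
  4       275.00       230.6044       922.4175
  5       275.00       220.6740     1,103.3702
  6       275.00       211.1713     1,267.0280
  7       275.00       202.0778     1,414.5448
  8     5,275.00     3,709.3015    29,674.4124
  Σ                  5,535.9666    36,277.8234
Price P = Σ PV = 5,535.9666.
Macaulay duration = Σ(t·PV) / P = 36,277.8234 / 5,535.9666 = 6.55311 years.

6.553 years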